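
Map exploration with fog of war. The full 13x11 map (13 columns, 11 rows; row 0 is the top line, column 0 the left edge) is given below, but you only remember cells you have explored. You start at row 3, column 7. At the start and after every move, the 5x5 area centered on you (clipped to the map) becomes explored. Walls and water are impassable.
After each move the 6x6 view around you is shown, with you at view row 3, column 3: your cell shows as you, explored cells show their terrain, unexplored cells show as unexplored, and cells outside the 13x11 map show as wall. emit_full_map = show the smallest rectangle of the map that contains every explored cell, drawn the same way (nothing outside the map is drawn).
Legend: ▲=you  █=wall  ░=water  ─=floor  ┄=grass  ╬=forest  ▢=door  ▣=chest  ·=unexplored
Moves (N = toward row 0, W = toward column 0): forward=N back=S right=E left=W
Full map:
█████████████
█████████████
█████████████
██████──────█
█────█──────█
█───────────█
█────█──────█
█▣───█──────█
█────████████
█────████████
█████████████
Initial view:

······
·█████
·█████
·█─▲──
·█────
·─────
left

······
·█████
·█████
·██▲──
·─█───
·─────

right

······
██████
██████
██─▲──
─█────
──────

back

██████
██████
██────
─█─▲──
──────
·█────

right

█████·
██████
█─────
█──▲──
──────
█─────

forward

······
██████
██████
█──▲──
█─────
──────

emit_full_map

███████
███████
██──▲──
─█─────
───────
·█─────

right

······
██████
██████
───▲──
──────
──────

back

██████
██████
──────
───▲──
──────
──────

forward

······
██████
██████
───▲──
──────
──────

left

······
██████
██████
█──▲──
█─────
──────

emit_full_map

████████
████████
██──▲───
─█──────
────────
·█──────


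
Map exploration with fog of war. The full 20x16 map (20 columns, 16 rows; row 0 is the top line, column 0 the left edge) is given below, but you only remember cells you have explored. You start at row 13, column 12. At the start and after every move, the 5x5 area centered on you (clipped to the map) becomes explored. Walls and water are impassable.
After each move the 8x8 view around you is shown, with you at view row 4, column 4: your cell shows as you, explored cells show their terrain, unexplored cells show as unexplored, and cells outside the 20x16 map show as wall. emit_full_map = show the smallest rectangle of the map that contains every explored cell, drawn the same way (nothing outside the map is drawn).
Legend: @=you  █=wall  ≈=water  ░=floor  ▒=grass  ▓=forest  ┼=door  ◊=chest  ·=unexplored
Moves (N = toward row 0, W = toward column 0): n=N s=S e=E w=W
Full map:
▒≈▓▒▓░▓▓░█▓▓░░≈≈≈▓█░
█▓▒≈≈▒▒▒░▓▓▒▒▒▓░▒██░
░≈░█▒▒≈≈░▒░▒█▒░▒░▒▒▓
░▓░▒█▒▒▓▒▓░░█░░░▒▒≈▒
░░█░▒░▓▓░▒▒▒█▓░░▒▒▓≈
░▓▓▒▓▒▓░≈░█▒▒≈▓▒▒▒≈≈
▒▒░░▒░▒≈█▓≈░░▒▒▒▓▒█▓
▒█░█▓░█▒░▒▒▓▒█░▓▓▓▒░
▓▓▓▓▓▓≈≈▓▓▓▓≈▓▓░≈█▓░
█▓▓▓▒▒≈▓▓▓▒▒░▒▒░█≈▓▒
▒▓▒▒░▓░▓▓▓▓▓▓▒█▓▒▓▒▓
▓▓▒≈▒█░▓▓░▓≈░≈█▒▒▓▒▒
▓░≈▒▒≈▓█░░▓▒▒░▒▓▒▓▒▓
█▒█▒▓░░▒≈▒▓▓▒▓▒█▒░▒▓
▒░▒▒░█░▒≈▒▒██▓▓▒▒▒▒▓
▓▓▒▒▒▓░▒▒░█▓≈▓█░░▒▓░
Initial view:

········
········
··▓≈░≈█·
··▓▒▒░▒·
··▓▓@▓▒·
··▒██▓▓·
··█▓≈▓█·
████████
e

········
········
·▓≈░≈█▒·
·▓▒▒░▒▓·
·▓▓▒@▒█·
·▒██▓▓▒·
·█▓≈▓█░·
████████

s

········
·▓≈░≈█▒·
·▓▒▒░▒▓·
·▓▓▒▓▒█·
·▒██@▓▒·
·█▓≈▓█░·
████████
████████

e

········
▓≈░≈█▒··
▓▒▒░▒▓▒·
▓▓▒▓▒█▒·
▒██▓@▒▒·
█▓≈▓█░░·
████████
████████

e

········
≈░≈█▒···
▒▒░▒▓▒▓·
▓▒▓▒█▒░·
██▓▓@▒▒·
▓≈▓█░░▒·
████████
████████

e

········
░≈█▒····
▒░▒▓▒▓▒·
▒▓▒█▒░▒·
█▓▓▒@▒▒·
≈▓█░░▒▓·
████████
████████

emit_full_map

▓≈░≈█▒···
▓▒▒░▒▓▒▓▒
▓▓▒▓▒█▒░▒
▒██▓▓▒@▒▒
█▓≈▓█░░▒▓

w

········
≈░≈█▒···
▒▒░▒▓▒▓▒
▓▒▓▒█▒░▒
██▓▓@▒▒▒
▓≈▓█░░▒▓
████████
████████

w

········
▓≈░≈█▒··
▓▒▒░▒▓▒▓
▓▓▒▓▒█▒░
▒██▓@▒▒▒
█▓≈▓█░░▒
████████
████████

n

········
········
▓≈░≈█▒▒·
▓▒▒░▒▓▒▓
▓▓▒▓@█▒░
▒██▓▓▒▒▒
█▓≈▓█░░▒
████████

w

········
········
·▓≈░≈█▒▒
·▓▒▒░▒▓▒
·▓▓▒@▒█▒
·▒██▓▓▒▒
·█▓≈▓█░░
████████

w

········
········
··▓≈░≈█▒
··▓▒▒░▒▓
··▓▓@▓▒█
··▒██▓▓▒
··█▓≈▓█░
████████

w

········
········
··░▓≈░≈█
··░▓▒▒░▒
··▒▓@▒▓▒
··▒▒██▓▓
··░█▓≈▓█
████████

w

········
········
··▓░▓≈░≈
··░░▓▒▒░
··≈▒@▓▒▓
··≈▒▒██▓
··▒░█▓≈▓
████████

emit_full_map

▓░▓≈░≈█▒▒··
░░▓▒▒░▒▓▒▓▒
≈▒@▓▒▓▒█▒░▒
≈▒▒██▓▓▒▒▒▒
▒░█▓≈▓█░░▒▓


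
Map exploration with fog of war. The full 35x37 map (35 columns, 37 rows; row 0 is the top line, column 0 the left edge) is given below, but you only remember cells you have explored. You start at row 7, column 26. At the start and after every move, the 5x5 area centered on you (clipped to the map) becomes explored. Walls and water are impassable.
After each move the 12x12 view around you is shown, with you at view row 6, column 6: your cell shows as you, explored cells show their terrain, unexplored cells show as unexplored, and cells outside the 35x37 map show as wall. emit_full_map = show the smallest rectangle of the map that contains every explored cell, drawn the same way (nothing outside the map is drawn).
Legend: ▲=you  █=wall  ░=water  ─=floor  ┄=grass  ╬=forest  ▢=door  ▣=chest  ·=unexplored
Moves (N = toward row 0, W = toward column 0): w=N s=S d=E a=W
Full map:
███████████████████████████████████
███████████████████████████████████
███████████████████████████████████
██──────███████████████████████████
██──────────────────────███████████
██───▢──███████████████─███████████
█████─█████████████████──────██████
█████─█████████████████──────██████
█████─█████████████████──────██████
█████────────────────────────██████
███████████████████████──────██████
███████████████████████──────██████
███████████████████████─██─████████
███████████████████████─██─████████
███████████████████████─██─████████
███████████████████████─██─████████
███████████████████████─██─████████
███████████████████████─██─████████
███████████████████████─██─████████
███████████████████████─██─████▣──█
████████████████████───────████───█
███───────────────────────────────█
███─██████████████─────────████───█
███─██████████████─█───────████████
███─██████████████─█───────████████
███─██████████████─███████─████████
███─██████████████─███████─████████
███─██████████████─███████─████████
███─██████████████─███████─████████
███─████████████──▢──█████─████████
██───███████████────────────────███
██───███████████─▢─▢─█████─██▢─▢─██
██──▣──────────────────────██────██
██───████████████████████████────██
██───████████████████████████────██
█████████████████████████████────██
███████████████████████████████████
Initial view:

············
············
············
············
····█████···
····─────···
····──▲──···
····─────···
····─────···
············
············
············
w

············
············
············
············
····█████···
····█████···
····──▲──···
····─────···
····─────···
····─────···
············
············

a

············
············
············
············
····─█████··
····─█████··
····──▲───··
····──────··
····──────··
·····─────··
············
············

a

············
············
············
············
····──█████·
····█─█████·
····█─▲────·
····█──────·
····█──────·
······─────·
············
············

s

············
············
············
····──█████·
····█─█████·
····█──────·
····█─▲────·
····█──────·
····───────·
············
············
············

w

············
············
············
············
····──█████·
····█─█████·
····█─▲────·
····█──────·
····█──────·
····───────·
············
············

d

············
············
············
············
···──█████··
···█─█████··
···█──▲───··
···█──────··
···█──────··
···───────··
············
············

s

············
············
············
···──█████··
···█─█████··
···█──────··
···█──▲───··
···█──────··
···───────··
············
············
············

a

············
············
············
····──█████·
····█─█████·
····█──────·
····█─▲────·
····█──────·
····───────·
············
············
············

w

············
············
············
············
····──█████·
····█─█████·
····█─▲────·
····█──────·
····█──────·
····───────·
············
············

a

············
············
············
············
····───█████
····██─█████
····██▲─────
····██──────
····██──────
·····───────
············
············

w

████████████
············
············
············
····█████···
····───█████
····██▲█████
····██──────
····██──────
····██──────
·····───────
············

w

████████████
████████████
············
············
····█████···
····█████···
····──▲█████
····██─█████
····██──────
····██──────
····██──────
·····───────

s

████████████
············
············
····█████···
····█████···
····───█████
····██▲█████
····██──────
····██──────
····██──────
·····───────
············

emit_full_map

█████···
█████···
───█████
██▲█████
██──────
██──────
██──────
·───────

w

████████████
████████████
············
············
····█████···
····█████···
····──▲█████
····██─█████
····██──────
····██──────
····██──────
·····───────

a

████████████
████████████
············
············
····██████··
····██████··
····──▲─████
····███─████
····███─────
·····██─────
·····██─────
······──────

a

████████████
████████████
············
············
····███████·
····███████·
····──▲──███
····████─███
····████────
······██────
······██────
·······─────

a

████████████
████████████
············
············
····████████
····████████
····──▲───██
····█████─██
····█████───
·······██───
·······██───
········────

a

████████████
████████████
············
············
····████████
····████████
····──▲────█
····██████─█
····██████──
········██──
········██──
·········───

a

████████████
████████████
············
············
····████████
····████████
····──▲─────
····███████─
····███████─
·········██─
·········██─
··········──

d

████████████
████████████
············
············
···█████████
···█████████
···───▲────█
···███████─█
···███████──
········██──
········██──
·········───

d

████████████
████████████
············
············
··██████████
··██████████
··────▲───██
··███████─██
··███████───
·······██───
·······██───
········────

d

████████████
████████████
············
············
·██████████·
·██████████·
·─────▲──███
·███████─███
·███████────
······██────
······██────
·······─────

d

████████████
████████████
············
············
██████████··
██████████··
──────▲─████
███████─████
███████─────
·····██─────
·····██─────
······──────

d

████████████
████████████
············
············
█████████···
█████████···
──────▲█████
██████─█████
██████──────
····██──────
····██──────
·····───────

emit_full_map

██████████···
██████████···
───────▲█████
███████─█████
███████──────
·····██──────
·····██──────
······───────


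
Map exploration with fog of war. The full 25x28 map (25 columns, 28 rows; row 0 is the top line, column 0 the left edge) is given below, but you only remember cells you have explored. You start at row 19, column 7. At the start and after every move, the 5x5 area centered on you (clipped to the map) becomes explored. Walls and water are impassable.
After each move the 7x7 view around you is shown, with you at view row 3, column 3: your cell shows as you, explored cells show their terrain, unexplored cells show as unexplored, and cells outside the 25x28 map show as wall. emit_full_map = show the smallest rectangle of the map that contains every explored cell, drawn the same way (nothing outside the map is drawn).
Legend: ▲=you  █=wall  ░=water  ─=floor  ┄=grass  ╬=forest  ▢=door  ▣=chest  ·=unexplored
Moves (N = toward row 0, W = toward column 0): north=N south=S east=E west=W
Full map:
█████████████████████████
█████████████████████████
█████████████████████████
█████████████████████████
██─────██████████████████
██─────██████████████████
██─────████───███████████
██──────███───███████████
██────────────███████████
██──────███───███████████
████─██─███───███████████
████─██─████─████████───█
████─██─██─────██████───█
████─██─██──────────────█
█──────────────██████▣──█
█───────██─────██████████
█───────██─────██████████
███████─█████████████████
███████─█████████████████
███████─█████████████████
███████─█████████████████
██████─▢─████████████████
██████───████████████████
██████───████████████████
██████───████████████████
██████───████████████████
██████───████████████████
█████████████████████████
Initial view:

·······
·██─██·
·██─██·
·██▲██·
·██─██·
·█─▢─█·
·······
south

·██─██·
·██─██·
·██─██·
·██▲██·
·█─▢─█·
·█───█·
·······

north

·······
·██─██·
·██─██·
·██▲██·
·██─██·
·█─▢─█·
·█───█·

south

·██─██·
·██─██·
·██─██·
·██▲██·
·█─▢─█·
·█───█·
·······

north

·······
·██─██·
·██─██·
·██▲██·
·██─██·
·█─▢─█·
·█───█·


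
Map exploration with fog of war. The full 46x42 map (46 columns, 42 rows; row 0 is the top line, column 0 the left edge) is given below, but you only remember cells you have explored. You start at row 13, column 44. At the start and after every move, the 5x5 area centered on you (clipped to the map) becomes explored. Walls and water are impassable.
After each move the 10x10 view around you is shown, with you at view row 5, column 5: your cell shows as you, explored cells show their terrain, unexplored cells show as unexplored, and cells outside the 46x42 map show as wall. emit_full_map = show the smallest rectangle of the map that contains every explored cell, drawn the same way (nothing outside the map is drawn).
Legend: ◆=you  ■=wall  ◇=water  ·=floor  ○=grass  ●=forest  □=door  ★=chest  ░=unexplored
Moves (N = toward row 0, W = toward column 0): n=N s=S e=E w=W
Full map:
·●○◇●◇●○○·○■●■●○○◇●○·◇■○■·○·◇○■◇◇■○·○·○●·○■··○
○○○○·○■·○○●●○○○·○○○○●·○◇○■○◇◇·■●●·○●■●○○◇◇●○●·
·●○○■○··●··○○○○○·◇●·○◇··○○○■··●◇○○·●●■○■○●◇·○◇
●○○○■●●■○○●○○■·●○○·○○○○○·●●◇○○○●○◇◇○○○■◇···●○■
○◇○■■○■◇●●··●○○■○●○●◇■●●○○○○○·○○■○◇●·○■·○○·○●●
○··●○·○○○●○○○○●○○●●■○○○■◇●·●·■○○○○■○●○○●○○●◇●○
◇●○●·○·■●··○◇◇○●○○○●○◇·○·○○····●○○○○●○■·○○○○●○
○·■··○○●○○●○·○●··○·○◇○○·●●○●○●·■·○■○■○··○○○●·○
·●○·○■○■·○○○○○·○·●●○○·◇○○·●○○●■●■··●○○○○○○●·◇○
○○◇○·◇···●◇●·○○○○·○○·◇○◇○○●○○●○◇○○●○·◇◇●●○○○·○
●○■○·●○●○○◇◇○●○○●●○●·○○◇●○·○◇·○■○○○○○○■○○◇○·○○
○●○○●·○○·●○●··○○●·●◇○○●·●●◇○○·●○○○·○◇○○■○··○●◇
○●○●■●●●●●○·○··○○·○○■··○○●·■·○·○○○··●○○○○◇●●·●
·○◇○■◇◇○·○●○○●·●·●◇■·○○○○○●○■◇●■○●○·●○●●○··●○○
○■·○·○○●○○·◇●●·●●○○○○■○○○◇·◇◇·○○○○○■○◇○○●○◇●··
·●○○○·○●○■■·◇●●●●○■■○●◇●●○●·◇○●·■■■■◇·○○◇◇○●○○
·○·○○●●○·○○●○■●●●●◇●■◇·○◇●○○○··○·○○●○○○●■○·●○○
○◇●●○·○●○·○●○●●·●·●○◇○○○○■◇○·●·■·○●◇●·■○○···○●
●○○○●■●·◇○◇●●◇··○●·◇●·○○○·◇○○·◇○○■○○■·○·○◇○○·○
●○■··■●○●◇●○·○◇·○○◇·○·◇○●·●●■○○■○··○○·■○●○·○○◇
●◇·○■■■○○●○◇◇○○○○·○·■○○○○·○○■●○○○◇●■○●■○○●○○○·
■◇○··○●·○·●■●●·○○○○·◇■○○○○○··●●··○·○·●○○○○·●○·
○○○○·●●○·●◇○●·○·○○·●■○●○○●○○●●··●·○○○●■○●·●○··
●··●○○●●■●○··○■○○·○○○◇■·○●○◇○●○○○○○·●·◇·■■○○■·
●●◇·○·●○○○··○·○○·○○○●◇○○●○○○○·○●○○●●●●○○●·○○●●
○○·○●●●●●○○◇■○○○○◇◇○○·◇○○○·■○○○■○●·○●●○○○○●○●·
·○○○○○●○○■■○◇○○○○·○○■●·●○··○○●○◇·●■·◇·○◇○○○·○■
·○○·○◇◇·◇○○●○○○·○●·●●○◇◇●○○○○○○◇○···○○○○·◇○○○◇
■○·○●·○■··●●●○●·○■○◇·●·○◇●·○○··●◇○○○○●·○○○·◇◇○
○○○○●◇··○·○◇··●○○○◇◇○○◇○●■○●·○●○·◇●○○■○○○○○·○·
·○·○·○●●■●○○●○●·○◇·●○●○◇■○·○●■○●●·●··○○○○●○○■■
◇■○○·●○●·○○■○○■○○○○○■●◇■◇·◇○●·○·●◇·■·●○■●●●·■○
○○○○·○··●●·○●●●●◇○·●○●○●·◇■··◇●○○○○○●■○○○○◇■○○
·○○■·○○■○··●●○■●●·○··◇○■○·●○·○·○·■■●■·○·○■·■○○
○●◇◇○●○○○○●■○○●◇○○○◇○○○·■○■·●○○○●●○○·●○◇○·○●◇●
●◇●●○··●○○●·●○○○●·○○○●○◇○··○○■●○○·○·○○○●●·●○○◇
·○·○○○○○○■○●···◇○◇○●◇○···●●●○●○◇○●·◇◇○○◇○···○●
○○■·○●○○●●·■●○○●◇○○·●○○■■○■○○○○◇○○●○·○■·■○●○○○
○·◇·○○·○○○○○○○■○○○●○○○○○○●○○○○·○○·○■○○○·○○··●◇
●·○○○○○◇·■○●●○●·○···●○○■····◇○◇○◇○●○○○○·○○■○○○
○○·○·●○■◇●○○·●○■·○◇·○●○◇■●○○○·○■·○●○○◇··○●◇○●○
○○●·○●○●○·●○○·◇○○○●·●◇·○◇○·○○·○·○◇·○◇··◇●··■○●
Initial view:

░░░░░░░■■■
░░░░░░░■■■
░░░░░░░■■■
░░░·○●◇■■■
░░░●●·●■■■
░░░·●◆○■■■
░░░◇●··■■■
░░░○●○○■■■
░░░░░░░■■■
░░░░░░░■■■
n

░░░░░░░■■■
░░░░░░░■■■
░░░░░░░■■■
░░░○·○○■■■
░░░·○●◇■■■
░░░●●◆●■■■
░░░·●○○■■■
░░░◇●··■■■
░░░○●○○■■■
░░░░░░░■■■

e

░░░░░░■■■■
░░░░░░■■■■
░░░░░░■■■■
░░○·○○■■■■
░░·○●◇■■■■
░░●●·◆■■■■
░░·●○○■■■■
░░◇●··■■■■
░░○●○○■■■■
░░░░░░■■■■

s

░░░░░░■■■■
░░░░░░■■■■
░░○·○○■■■■
░░·○●◇■■■■
░░●●·●■■■■
░░·●○◆■■■■
░░◇●··■■■■
░░○●○○■■■■
░░░░░░■■■■
░░░░░░■■■■

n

░░░░░░■■■■
░░░░░░■■■■
░░░░░░■■■■
░░○·○○■■■■
░░·○●◇■■■■
░░●●·◆■■■■
░░·●○○■■■■
░░◇●··■■■■
░░○●○○■■■■
░░░░░░■■■■

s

░░░░░░■■■■
░░░░░░■■■■
░░○·○○■■■■
░░·○●◇■■■■
░░●●·●■■■■
░░·●○◆■■■■
░░◇●··■■■■
░░○●○○■■■■
░░░░░░■■■■
░░░░░░■■■■


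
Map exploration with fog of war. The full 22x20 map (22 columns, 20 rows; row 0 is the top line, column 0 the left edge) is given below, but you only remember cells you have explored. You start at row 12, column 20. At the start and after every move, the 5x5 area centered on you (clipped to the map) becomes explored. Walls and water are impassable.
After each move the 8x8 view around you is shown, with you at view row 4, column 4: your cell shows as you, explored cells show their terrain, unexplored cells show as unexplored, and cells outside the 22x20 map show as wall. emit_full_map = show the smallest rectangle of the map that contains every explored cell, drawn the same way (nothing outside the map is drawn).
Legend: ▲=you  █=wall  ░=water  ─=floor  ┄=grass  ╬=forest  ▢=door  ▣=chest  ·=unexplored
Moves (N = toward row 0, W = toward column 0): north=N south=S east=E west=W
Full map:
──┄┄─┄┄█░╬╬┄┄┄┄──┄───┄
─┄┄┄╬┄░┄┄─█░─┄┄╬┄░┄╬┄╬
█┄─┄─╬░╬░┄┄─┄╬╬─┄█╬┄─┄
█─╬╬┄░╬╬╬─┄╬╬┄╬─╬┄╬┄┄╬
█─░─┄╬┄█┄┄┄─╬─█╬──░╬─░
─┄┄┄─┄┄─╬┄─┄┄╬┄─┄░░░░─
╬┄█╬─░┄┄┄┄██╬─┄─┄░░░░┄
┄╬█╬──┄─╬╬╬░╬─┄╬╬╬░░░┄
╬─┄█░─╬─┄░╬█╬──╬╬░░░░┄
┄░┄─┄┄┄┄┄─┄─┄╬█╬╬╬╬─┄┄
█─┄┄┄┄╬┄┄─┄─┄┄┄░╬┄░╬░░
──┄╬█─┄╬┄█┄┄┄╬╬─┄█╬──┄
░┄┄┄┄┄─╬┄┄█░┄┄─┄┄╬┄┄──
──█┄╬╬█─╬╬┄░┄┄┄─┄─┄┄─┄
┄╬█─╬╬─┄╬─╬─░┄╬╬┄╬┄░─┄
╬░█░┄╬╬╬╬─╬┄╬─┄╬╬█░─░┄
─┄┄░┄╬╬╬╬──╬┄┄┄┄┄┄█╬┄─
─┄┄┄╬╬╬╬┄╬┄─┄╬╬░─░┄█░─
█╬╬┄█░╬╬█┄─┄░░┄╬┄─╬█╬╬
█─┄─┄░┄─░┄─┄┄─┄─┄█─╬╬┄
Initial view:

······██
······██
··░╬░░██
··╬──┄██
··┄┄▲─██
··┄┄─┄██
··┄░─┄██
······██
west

·······█
·······█
··┄░╬░░█
··█╬──┄█
··╬┄▲──█
··─┄┄─┄█
··╬┄░─┄█
·······█

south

·······█
··┄░╬░░█
··█╬──┄█
··╬┄┄──█
··─┄▲─┄█
··╬┄░─┄█
··█░─░┄█
·······█

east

······██
·┄░╬░░██
·█╬──┄██
·╬┄┄──██
·─┄┄▲┄██
·╬┄░─┄██
·█░─░┄██
······██

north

······██
······██
·┄░╬░░██
·█╬──┄██
·╬┄┄▲─██
·─┄┄─┄██
·╬┄░─┄██
·█░─░┄██

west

·······█
·······█
··┄░╬░░█
··█╬──┄█
··╬┄▲──█
··─┄┄─┄█
··╬┄░─┄█
··█░─░┄█

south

·······█
··┄░╬░░█
··█╬──┄█
··╬┄┄──█
··─┄▲─┄█
··╬┄░─┄█
··█░─░┄█
·······█

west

········
···┄░╬░░
··┄█╬──┄
··┄╬┄┄──
··┄─▲┄─┄
··┄╬┄░─┄
··╬█░─░┄
········

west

········
····┄░╬░
··─┄█╬──
··┄┄╬┄┄─
··─┄▲┄┄─
··╬┄╬┄░─
··╬╬█░─░
········

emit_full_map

··┄░╬░░
─┄█╬──┄
┄┄╬┄┄──
─┄▲┄┄─┄
╬┄╬┄░─┄
╬╬█░─░┄

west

········
·····┄░╬
··╬─┄█╬─
··─┄┄╬┄┄
··┄─▲─┄┄
··╬╬┄╬┄░
··┄╬╬█░─
········

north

········
········
··┄░╬┄░╬
··╬─┄█╬─
··─┄▲╬┄┄
··┄─┄─┄┄
··╬╬┄╬┄░
··┄╬╬█░─

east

········
········
·┄░╬┄░╬░
·╬─┄█╬──
·─┄┄▲┄┄─
·┄─┄─┄┄─
·╬╬┄╬┄░─
·┄╬╬█░─░

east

········
········
┄░╬┄░╬░░
╬─┄█╬──┄
─┄┄╬▲┄──
┄─┄─┄┄─┄
╬╬┄╬┄░─┄
┄╬╬█░─░┄

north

········
········
··╬╬╬─┄·
┄░╬┄░╬░░
╬─┄█▲──┄
─┄┄╬┄┄──
┄─┄─┄┄─┄
╬╬┄╬┄░─┄

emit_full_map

··╬╬╬─┄·
┄░╬┄░╬░░
╬─┄█▲──┄
─┄┄╬┄┄──
┄─┄─┄┄─┄
╬╬┄╬┄░─┄
┄╬╬█░─░┄

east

·······█
·······█
·╬╬╬─┄┄█
░╬┄░╬░░█
─┄█╬▲─┄█
┄┄╬┄┄──█
─┄─┄┄─┄█
╬┄╬┄░─┄█

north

·······█
·······█
··░░░░┄█
·╬╬╬─┄┄█
░╬┄░▲░░█
─┄█╬──┄█
┄┄╬┄┄──█
─┄─┄┄─┄█

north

·······█
·······█
··╬░░░┄█
··░░░░┄█
·╬╬╬▲┄┄█
░╬┄░╬░░█
─┄█╬──┄█
┄┄╬┄┄──█

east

······██
······██
·╬░░░┄██
·░░░░┄██
╬╬╬─▲┄██
╬┄░╬░░██
┄█╬──┄██
┄╬┄┄──██

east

·····███
·····███
╬░░░┄███
░░░░┄███
╬╬─┄▲███
┄░╬░░███
█╬──┄███
╬┄┄──███

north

·····███
·····███
··░░┄███
╬░░░┄███
░░░░▲███
╬╬─┄┄███
┄░╬░░███
█╬──┄███

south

·····███
··░░┄███
╬░░░┄███
░░░░┄███
╬╬─┄▲███
┄░╬░░███
█╬──┄███
╬┄┄──███

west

······██
···░░┄██
·╬░░░┄██
·░░░░┄██
╬╬╬─▲┄██
╬┄░╬░░██
┄█╬──┄██
┄╬┄┄──██

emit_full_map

·····░░┄
···╬░░░┄
···░░░░┄
··╬╬╬─▲┄
┄░╬┄░╬░░
╬─┄█╬──┄
─┄┄╬┄┄──
┄─┄─┄┄─┄
╬╬┄╬┄░─┄
┄╬╬█░─░┄

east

·····███
··░░┄███
╬░░░┄███
░░░░┄███
╬╬─┄▲███
┄░╬░░███
█╬──┄███
╬┄┄──███

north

·····███
·····███
··░░┄███
╬░░░┄███
░░░░▲███
╬╬─┄┄███
┄░╬░░███
█╬──┄███
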